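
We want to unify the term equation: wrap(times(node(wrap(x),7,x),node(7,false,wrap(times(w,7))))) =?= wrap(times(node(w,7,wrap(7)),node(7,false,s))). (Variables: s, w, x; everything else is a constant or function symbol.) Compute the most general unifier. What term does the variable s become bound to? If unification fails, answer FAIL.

Decompose wrap/1: times(node(wrap(x),7,x),node(7,false,wrap(times(w,7)))) =?= times(node(w,7,wrap(7)),node(7,false,s)).
Decompose times/2: node(wrap(x),7,x) =?= node(w,7,wrap(7)),  node(7,false,wrap(times(w,7))) =?= node(7,false,s).
Decompose node/3: wrap(x) =?= w,  7 =?= 7,  x =?= wrap(7).
Bind w := wrap(x); substituting into the one remaining equation that mentions w gives: node(7,false,wrap(times(wrap(x),7))) =?= node(7,false,s).
Delete trivial equation 7 =?= 7.
Bind x := wrap(7); substituting into the remaining equation gives: node(7,false,wrap(times(wrap(wrap(7)),7))) =?= node(7,false,s). Substituting into the earlier binding gives w := wrap(wrap(7)).
Decompose node/3: 7 =?= 7,  false =?= false,  wrap(times(wrap(wrap(7)),7)) =?= s.
Delete trivial equation 7 =?= 7.
Delete trivial equation false =?= false.
Bind s := wrap(times(wrap(wrap(7)),7)).
MGU = { w ↦ wrap(wrap(7)), x ↦ wrap(7), s ↦ wrap(times(wrap(wrap(7)),7)) }, so s ↦ wrap(times(wrap(wrap(7)),7)).

wrap(times(wrap(wrap(7)),7))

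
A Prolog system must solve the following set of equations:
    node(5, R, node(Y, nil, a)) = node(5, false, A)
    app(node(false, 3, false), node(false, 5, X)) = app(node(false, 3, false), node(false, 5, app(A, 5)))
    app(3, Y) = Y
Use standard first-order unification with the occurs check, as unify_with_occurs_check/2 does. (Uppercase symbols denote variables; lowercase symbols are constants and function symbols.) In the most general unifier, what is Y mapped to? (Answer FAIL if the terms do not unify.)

Decompose node/3: 5 = 5,  R = false,  node(Y, nil, a) = A.
Delete trivial equation 5 = 5.
Bind R := false; no other remaining equation mentions R.
Bind A := node(Y, nil, a); substituting into the one remaining equation that mentions A gives: app(node(false, 3, false), node(false, 5, X)) = app(node(false, 3, false), node(false, 5, app(node(Y, nil, a), 5))).
Decompose app/2: node(false, 3, false) = node(false, 3, false),  node(false, 5, X) = node(false, 5, app(node(Y, nil, a), 5)).
Delete trivial equation node(false, 3, false) = node(false, 3, false).
Decompose node/3: false = false,  5 = 5,  X = app(node(Y, nil, a), 5).
Delete trivial equation false = false.
Delete trivial equation 5 = 5.
Bind X := app(node(Y, nil, a), 5); no other remaining equation mentions X.
Occurs check fails: Y occurs in app(3, Y); the equation Y = app(3, Y) has no finite solution.

FAIL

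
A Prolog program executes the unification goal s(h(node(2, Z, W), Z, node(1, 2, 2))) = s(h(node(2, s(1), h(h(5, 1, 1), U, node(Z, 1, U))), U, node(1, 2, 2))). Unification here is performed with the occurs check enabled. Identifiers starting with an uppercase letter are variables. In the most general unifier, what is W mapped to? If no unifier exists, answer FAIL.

h(h(5, 1, 1), s(1), node(s(1), 1, s(1)))

Decompose s/1: h(node(2, Z, W), Z, node(1, 2, 2)) = h(node(2, s(1), h(h(5, 1, 1), U, node(Z, 1, U))), U, node(1, 2, 2)).
Decompose h/3: node(2, Z, W) = node(2, s(1), h(h(5, 1, 1), U, node(Z, 1, U))),  Z = U,  node(1, 2, 2) = node(1, 2, 2).
Decompose node/3: 2 = 2,  Z = s(1),  W = h(h(5, 1, 1), U, node(Z, 1, U)).
Delete trivial equation 2 = 2.
Bind Z := s(1); substituting into the 2 remaining equations that mention Z gives: W = h(h(5, 1, 1), U, node(s(1), 1, U)),  s(1) = U.
Bind W := h(h(5, 1, 1), U, node(s(1), 1, U)); no other remaining equation mentions W.
Bind U := s(1); no other remaining equation mentions U. Substituting into the earlier binding gives W := h(h(5, 1, 1), s(1), node(s(1), 1, s(1))).
Delete trivial equation node(1, 2, 2) = node(1, 2, 2).
MGU = { Z = s(1), W = h(h(5, 1, 1), s(1), node(s(1), 1, s(1))), U = s(1) }, so W = h(h(5, 1, 1), s(1), node(s(1), 1, s(1))).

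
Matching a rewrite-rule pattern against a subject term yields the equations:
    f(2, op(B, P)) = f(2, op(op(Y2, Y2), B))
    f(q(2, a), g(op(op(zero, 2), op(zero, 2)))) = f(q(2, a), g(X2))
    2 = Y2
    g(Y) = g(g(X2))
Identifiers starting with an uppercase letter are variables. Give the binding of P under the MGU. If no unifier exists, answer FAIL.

Decompose f/2: 2 = 2,  op(B, P) = op(op(Y2, Y2), B).
Delete trivial equation 2 = 2.
Decompose op/2: B = op(Y2, Y2),  P = B.
Bind B := op(Y2, Y2); substituting into the one remaining equation that mentions B gives: P = op(Y2, Y2).
Bind P := op(Y2, Y2); no other remaining equation mentions P.
Decompose f/2: q(2, a) = q(2, a),  g(op(op(zero, 2), op(zero, 2))) = g(X2).
Delete trivial equation q(2, a) = q(2, a).
Decompose g/1: op(op(zero, 2), op(zero, 2)) = X2.
Bind X2 := op(op(zero, 2), op(zero, 2)); substituting into the one remaining equation that mentions X2 gives: g(Y) = g(g(op(op(zero, 2), op(zero, 2)))).
Bind Y2 := 2; no other remaining equation mentions Y2. Substituting into the earlier bindings gives B := op(2, 2), P := op(2, 2).
Decompose g/1: Y = g(op(op(zero, 2), op(zero, 2))).
Bind Y := g(op(op(zero, 2), op(zero, 2))).
MGU = { B -> op(2, 2), P -> op(2, 2), X2 -> op(op(zero, 2), op(zero, 2)), Y2 -> 2, Y -> g(op(op(zero, 2), op(zero, 2))) }, so P -> op(2, 2).

op(2, 2)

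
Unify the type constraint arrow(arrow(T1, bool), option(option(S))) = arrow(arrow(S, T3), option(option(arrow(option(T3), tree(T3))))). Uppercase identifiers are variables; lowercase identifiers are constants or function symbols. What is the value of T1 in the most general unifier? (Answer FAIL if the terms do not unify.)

arrow(option(bool), tree(bool))

Decompose arrow/2: arrow(T1, bool) = arrow(S, T3),  option(option(S)) = option(option(arrow(option(T3), tree(T3)))).
Decompose arrow/2: T1 = S,  bool = T3.
Bind T1 := S; no other remaining equation mentions T1.
Bind T3 := bool; substituting into the remaining equation gives: option(option(S)) = option(option(arrow(option(bool), tree(bool)))).
Decompose option/1: option(S) = option(arrow(option(bool), tree(bool))).
Decompose option/1: S = arrow(option(bool), tree(bool)).
Bind S := arrow(option(bool), tree(bool)). Substituting into the earlier binding gives T1 := arrow(option(bool), tree(bool)).
MGU = { T1 -> arrow(option(bool), tree(bool)), T3 -> bool, S -> arrow(option(bool), tree(bool)) }, so T1 -> arrow(option(bool), tree(bool)).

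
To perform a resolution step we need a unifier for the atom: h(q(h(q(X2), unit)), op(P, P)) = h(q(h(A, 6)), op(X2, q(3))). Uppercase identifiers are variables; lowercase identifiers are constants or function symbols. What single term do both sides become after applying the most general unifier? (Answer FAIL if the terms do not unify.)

FAIL

Decompose h/2: q(h(q(X2), unit)) = q(h(A, 6)),  op(P, P) = op(X2, q(3)).
Decompose q/1: h(q(X2), unit) = h(A, 6).
Decompose h/2: q(X2) = A,  unit = 6.
Bind A := q(X2); no other remaining equation mentions A.
Clash: constants unit and 6 differ; no unifier exists.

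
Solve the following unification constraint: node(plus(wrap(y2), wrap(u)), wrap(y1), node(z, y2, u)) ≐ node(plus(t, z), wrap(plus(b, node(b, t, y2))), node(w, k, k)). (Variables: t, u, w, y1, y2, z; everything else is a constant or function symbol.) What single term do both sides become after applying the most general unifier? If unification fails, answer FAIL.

Decompose node/3: plus(wrap(y2), wrap(u)) ≐ plus(t, z),  wrap(y1) ≐ wrap(plus(b, node(b, t, y2))),  node(z, y2, u) ≐ node(w, k, k).
Decompose plus/2: wrap(y2) ≐ t,  wrap(u) ≐ z.
Bind t := wrap(y2); substituting into the one remaining equation that mentions t gives: wrap(y1) ≐ wrap(plus(b, node(b, wrap(y2), y2))).
Bind z := wrap(u); substituting into the one remaining equation that mentions z gives: node(wrap(u), y2, u) ≐ node(w, k, k).
Decompose wrap/1: y1 ≐ plus(b, node(b, wrap(y2), y2)).
Bind y1 := plus(b, node(b, wrap(y2), y2)); no other remaining equation mentions y1.
Decompose node/3: wrap(u) ≐ w,  y2 ≐ k,  u ≐ k.
Bind w := wrap(u); no other remaining equation mentions w.
Bind y2 := k; no other remaining equation mentions y2. Substituting into the earlier bindings gives t := wrap(k), y1 := plus(b, node(b, wrap(k), k)).
Bind u := k. Substituting into the earlier bindings gives z := wrap(k), w := wrap(k).
Applying the MGU to either side gives node(plus(wrap(k), wrap(k)), wrap(plus(b, node(b, wrap(k), k))), node(wrap(k), k, k)).

node(plus(wrap(k), wrap(k)), wrap(plus(b, node(b, wrap(k), k))), node(wrap(k), k, k))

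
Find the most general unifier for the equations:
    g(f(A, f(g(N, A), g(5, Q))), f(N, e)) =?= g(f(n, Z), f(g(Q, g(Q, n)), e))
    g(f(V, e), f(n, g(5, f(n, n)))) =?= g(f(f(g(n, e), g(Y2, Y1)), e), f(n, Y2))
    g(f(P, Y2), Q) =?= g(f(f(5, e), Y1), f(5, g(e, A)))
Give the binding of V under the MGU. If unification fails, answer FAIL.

Decompose g/2: f(A, f(g(N, A), g(5, Q))) =?= f(n, Z),  f(N, e) =?= f(g(Q, g(Q, n)), e).
Decompose f/2: A =?= n,  f(g(N, A), g(5, Q)) =?= Z.
Bind A := n; substituting into the 2 remaining equations that mention A gives: f(g(N, n), g(5, Q)) =?= Z,  g(f(P, Y2), Q) =?= g(f(f(5, e), Y1), f(5, g(e, n))).
Bind Z := f(g(N, n), g(5, Q)); no other remaining equation mentions Z.
Decompose f/2: N =?= g(Q, g(Q, n)),  e =?= e.
Bind N := g(Q, g(Q, n)); no other remaining equation mentions N. Substituting into the earlier binding gives Z := f(g(g(Q, g(Q, n)), n), g(5, Q)).
Delete trivial equation e =?= e.
Decompose g/2: f(V, e) =?= f(f(g(n, e), g(Y2, Y1)), e),  f(n, g(5, f(n, n))) =?= f(n, Y2).
Decompose f/2: V =?= f(g(n, e), g(Y2, Y1)),  e =?= e.
Bind V := f(g(n, e), g(Y2, Y1)); no other remaining equation mentions V.
Delete trivial equation e =?= e.
Decompose f/2: n =?= n,  g(5, f(n, n)) =?= Y2.
Delete trivial equation n =?= n.
Bind Y2 := g(5, f(n, n)); substituting into the remaining equation gives: g(f(P, g(5, f(n, n))), Q) =?= g(f(f(5, e), Y1), f(5, g(e, n))). Substituting into the earlier binding gives V := f(g(n, e), g(g(5, f(n, n)), Y1)).
Decompose g/2: f(P, g(5, f(n, n))) =?= f(f(5, e), Y1),  Q =?= f(5, g(e, n)).
Decompose f/2: P =?= f(5, e),  g(5, f(n, n)) =?= Y1.
Bind P := f(5, e); no other remaining equation mentions P.
Bind Y1 := g(5, f(n, n)); no other remaining equation mentions Y1. Substituting into the earlier binding gives V := f(g(n, e), g(g(5, f(n, n)), g(5, f(n, n)))).
Bind Q := f(5, g(e, n)). Substituting into the earlier bindings gives Z := f(g(g(f(5, g(e, n)), g(f(5, g(e, n)), n)), n), g(5, f(5, g(e, n)))), N := g(f(5, g(e, n)), g(f(5, g(e, n)), n)).
MGU = { A -> n, Z -> f(g(g(f(5, g(e, n)), g(f(5, g(e, n)), n)), n), g(5, f(5, g(e, n)))), N -> g(f(5, g(e, n)), g(f(5, g(e, n)), n)), V -> f(g(n, e), g(g(5, f(n, n)), g(5, f(n, n)))), Y2 -> g(5, f(n, n)), P -> f(5, e), Y1 -> g(5, f(n, n)), Q -> f(5, g(e, n)) }, so V -> f(g(n, e), g(g(5, f(n, n)), g(5, f(n, n)))).

f(g(n, e), g(g(5, f(n, n)), g(5, f(n, n))))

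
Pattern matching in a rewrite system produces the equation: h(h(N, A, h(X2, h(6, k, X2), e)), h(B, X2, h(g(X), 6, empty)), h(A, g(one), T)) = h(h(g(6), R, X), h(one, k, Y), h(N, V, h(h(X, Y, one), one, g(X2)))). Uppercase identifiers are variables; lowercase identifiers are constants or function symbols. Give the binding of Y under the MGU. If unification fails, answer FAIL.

Decompose h/3: h(N, A, h(X2, h(6, k, X2), e)) = h(g(6), R, X),  h(B, X2, h(g(X), 6, empty)) = h(one, k, Y),  h(A, g(one), T) = h(N, V, h(h(X, Y, one), one, g(X2))).
Decompose h/3: N = g(6),  A = R,  h(X2, h(6, k, X2), e) = X.
Bind N := g(6); substituting into the one remaining equation that mentions N gives: h(A, g(one), T) = h(g(6), V, h(h(X, Y, one), one, g(X2))).
Bind A := R; substituting into the one remaining equation that mentions A gives: h(R, g(one), T) = h(g(6), V, h(h(X, Y, one), one, g(X2))).
Bind X := h(X2, h(6, k, X2), e); substituting into the remaining equations gives: h(B, X2, h(g(h(X2, h(6, k, X2), e)), 6, empty)) = h(one, k, Y),  h(R, g(one), T) = h(g(6), V, h(h(h(X2, h(6, k, X2), e), Y, one), one, g(X2))).
Decompose h/3: B = one,  X2 = k,  h(g(h(X2, h(6, k, X2), e)), 6, empty) = Y.
Bind B := one; no other remaining equation mentions B.
Bind X2 := k; substituting into the remaining equations gives: h(g(h(k, h(6, k, k), e)), 6, empty) = Y,  h(R, g(one), T) = h(g(6), V, h(h(h(k, h(6, k, k), e), Y, one), one, g(k))). Substituting into the earlier binding gives X := h(k, h(6, k, k), e).
Bind Y := h(g(h(k, h(6, k, k), e)), 6, empty); substituting into the remaining equation gives: h(R, g(one), T) = h(g(6), V, h(h(h(k, h(6, k, k), e), h(g(h(k, h(6, k, k), e)), 6, empty), one), one, g(k))).
Decompose h/3: R = g(6),  g(one) = V,  T = h(h(h(k, h(6, k, k), e), h(g(h(k, h(6, k, k), e)), 6, empty), one), one, g(k)).
Bind R := g(6); no other remaining equation mentions R. Substituting into the earlier binding gives A := g(6).
Bind V := g(one); no other remaining equation mentions V.
Bind T := h(h(h(k, h(6, k, k), e), h(g(h(k, h(6, k, k), e)), 6, empty), one), one, g(k)).
MGU = { N ↦ g(6), A ↦ g(6), X ↦ h(k, h(6, k, k), e), B ↦ one, X2 ↦ k, Y ↦ h(g(h(k, h(6, k, k), e)), 6, empty), R ↦ g(6), V ↦ g(one), T ↦ h(h(h(k, h(6, k, k), e), h(g(h(k, h(6, k, k), e)), 6, empty), one), one, g(k)) }, so Y ↦ h(g(h(k, h(6, k, k), e)), 6, empty).

h(g(h(k, h(6, k, k), e)), 6, empty)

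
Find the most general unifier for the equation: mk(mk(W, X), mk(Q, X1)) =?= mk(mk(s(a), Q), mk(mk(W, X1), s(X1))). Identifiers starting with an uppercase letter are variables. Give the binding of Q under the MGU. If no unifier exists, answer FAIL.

Decompose mk/2: mk(W, X) =?= mk(s(a), Q),  mk(Q, X1) =?= mk(mk(W, X1), s(X1)).
Decompose mk/2: W =?= s(a),  X =?= Q.
Bind W := s(a); substituting into the one remaining equation that mentions W gives: mk(Q, X1) =?= mk(mk(s(a), X1), s(X1)).
Bind X := Q; no other remaining equation mentions X.
Decompose mk/2: Q =?= mk(s(a), X1),  X1 =?= s(X1).
Bind Q := mk(s(a), X1); no other remaining equation mentions Q. Substituting into the earlier binding gives X := mk(s(a), X1).
Occurs check fails: X1 occurs in s(X1); the equation X1 =?= s(X1) has no finite solution.

FAIL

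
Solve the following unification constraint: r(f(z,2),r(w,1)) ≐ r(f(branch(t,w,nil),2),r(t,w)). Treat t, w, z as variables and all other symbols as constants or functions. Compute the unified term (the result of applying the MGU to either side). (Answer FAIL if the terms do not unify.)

Decompose r/2: f(z,2) ≐ f(branch(t,w,nil),2),  r(w,1) ≐ r(t,w).
Decompose f/2: z ≐ branch(t,w,nil),  2 ≐ 2.
Bind z := branch(t,w,nil); no other remaining equation mentions z.
Delete trivial equation 2 ≐ 2.
Decompose r/2: w ≐ t,  1 ≐ w.
Bind w := t; substituting into the remaining equation gives: 1 ≐ t. Substituting into the earlier binding gives z := branch(t,t,nil).
Bind t := 1. Substituting into the earlier bindings gives z := branch(1,1,nil), w := 1.
Applying the MGU to either side gives r(f(branch(1,1,nil),2),r(1,1)).

r(f(branch(1,1,nil),2),r(1,1))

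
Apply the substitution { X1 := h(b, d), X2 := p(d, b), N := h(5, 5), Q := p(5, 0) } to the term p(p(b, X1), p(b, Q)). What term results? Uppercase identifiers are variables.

p(p(b, h(b, d)), p(b, p(5, 0)))

Replace each occurrence of X1 with h(b, d).
Replace each occurrence of Q with p(5, 0).
Result: p(p(b, h(b, d)), p(b, p(5, 0))).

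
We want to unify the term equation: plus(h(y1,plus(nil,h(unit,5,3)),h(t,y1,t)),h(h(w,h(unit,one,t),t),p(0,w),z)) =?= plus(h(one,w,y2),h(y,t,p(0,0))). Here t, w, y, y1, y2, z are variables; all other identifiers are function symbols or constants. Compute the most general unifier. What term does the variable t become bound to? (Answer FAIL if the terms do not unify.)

Decompose plus/2: h(y1,plus(nil,h(unit,5,3)),h(t,y1,t)) =?= h(one,w,y2),  h(h(w,h(unit,one,t),t),p(0,w),z) =?= h(y,t,p(0,0)).
Decompose h/3: y1 =?= one,  plus(nil,h(unit,5,3)) =?= w,  h(t,y1,t) =?= y2.
Bind y1 := one; substituting into the one remaining equation that mentions y1 gives: h(t,one,t) =?= y2.
Bind w := plus(nil,h(unit,5,3)); substituting into the one remaining equation that mentions w gives: h(h(plus(nil,h(unit,5,3)),h(unit,one,t),t),p(0,plus(nil,h(unit,5,3))),z) =?= h(y,t,p(0,0)).
Bind y2 := h(t,one,t); no other remaining equation mentions y2.
Decompose h/3: h(plus(nil,h(unit,5,3)),h(unit,one,t),t) =?= y,  p(0,plus(nil,h(unit,5,3))) =?= t,  z =?= p(0,0).
Bind y := h(plus(nil,h(unit,5,3)),h(unit,one,t),t); no other remaining equation mentions y.
Bind t := p(0,plus(nil,h(unit,5,3))); no other remaining equation mentions t. Substituting into the earlier bindings gives y2 := h(p(0,plus(nil,h(unit,5,3))),one,p(0,plus(nil,h(unit,5,3)))), y := h(plus(nil,h(unit,5,3)),h(unit,one,p(0,plus(nil,h(unit,5,3)))),p(0,plus(nil,h(unit,5,3)))).
Bind z := p(0,0).
MGU = { y1 ↦ one, w ↦ plus(nil,h(unit,5,3)), y2 ↦ h(p(0,plus(nil,h(unit,5,3))),one,p(0,plus(nil,h(unit,5,3)))), y ↦ h(plus(nil,h(unit,5,3)),h(unit,one,p(0,plus(nil,h(unit,5,3)))),p(0,plus(nil,h(unit,5,3)))), t ↦ p(0,plus(nil,h(unit,5,3))), z ↦ p(0,0) }, so t ↦ p(0,plus(nil,h(unit,5,3))).

p(0,plus(nil,h(unit,5,3)))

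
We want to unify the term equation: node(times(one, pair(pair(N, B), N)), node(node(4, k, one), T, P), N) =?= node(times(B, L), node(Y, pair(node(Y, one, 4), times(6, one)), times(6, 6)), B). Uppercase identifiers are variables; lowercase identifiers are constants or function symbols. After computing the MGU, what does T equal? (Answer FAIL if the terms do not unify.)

Decompose node/3: times(one, pair(pair(N, B), N)) =?= times(B, L),  node(node(4, k, one), T, P) =?= node(Y, pair(node(Y, one, 4), times(6, one)), times(6, 6)),  N =?= B.
Decompose times/2: one =?= B,  pair(pair(N, B), N) =?= L.
Bind B := one; substituting into the 2 remaining equations that mention B gives: pair(pair(N, one), N) =?= L,  N =?= one.
Bind L := pair(pair(N, one), N); no other remaining equation mentions L.
Decompose node/3: node(4, k, one) =?= Y,  T =?= pair(node(Y, one, 4), times(6, one)),  P =?= times(6, 6).
Bind Y := node(4, k, one); substituting into the one remaining equation that mentions Y gives: T =?= pair(node(node(4, k, one), one, 4), times(6, one)).
Bind T := pair(node(node(4, k, one), one, 4), times(6, one)); no other remaining equation mentions T.
Bind P := times(6, 6); no other remaining equation mentions P.
Bind N := one. Substituting into the earlier binding gives L := pair(pair(one, one), one).
MGU = { B := one, L := pair(pair(one, one), one), Y := node(4, k, one), T := pair(node(node(4, k, one), one, 4), times(6, one)), P := times(6, 6), N := one }, so T := pair(node(node(4, k, one), one, 4), times(6, one)).

pair(node(node(4, k, one), one, 4), times(6, one))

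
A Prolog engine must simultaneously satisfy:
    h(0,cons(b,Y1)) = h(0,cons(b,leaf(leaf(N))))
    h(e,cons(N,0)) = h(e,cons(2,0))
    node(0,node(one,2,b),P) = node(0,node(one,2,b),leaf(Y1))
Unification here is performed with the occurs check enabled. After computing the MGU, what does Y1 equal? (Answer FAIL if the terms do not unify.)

Decompose h/2: 0 = 0,  cons(b,Y1) = cons(b,leaf(leaf(N))).
Delete trivial equation 0 = 0.
Decompose cons/2: b = b,  Y1 = leaf(leaf(N)).
Delete trivial equation b = b.
Bind Y1 := leaf(leaf(N)); substituting into the one remaining equation that mentions Y1 gives: node(0,node(one,2,b),P) = node(0,node(one,2,b),leaf(leaf(leaf(N)))).
Decompose h/2: e = e,  cons(N,0) = cons(2,0).
Delete trivial equation e = e.
Decompose cons/2: N = 2,  0 = 0.
Bind N := 2; substituting into the one remaining equation that mentions N gives: node(0,node(one,2,b),P) = node(0,node(one,2,b),leaf(leaf(leaf(2)))). Substituting into the earlier binding gives Y1 := leaf(leaf(2)).
Delete trivial equation 0 = 0.
Decompose node/3: 0 = 0,  node(one,2,b) = node(one,2,b),  P = leaf(leaf(leaf(2))).
Delete trivial equation 0 = 0.
Delete trivial equation node(one,2,b) = node(one,2,b).
Bind P := leaf(leaf(leaf(2))).
MGU = { Y1 -> leaf(leaf(2)), N -> 2, P -> leaf(leaf(leaf(2))) }, so Y1 -> leaf(leaf(2)).

leaf(leaf(2))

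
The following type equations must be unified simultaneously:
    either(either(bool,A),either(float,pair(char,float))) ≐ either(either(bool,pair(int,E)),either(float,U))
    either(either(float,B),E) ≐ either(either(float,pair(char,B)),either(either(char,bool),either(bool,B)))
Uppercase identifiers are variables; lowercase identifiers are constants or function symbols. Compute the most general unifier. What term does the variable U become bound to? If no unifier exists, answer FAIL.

Decompose either/2: either(bool,A) ≐ either(bool,pair(int,E)),  either(float,pair(char,float)) ≐ either(float,U).
Decompose either/2: bool ≐ bool,  A ≐ pair(int,E).
Delete trivial equation bool ≐ bool.
Bind A := pair(int,E); no other remaining equation mentions A.
Decompose either/2: float ≐ float,  pair(char,float) ≐ U.
Delete trivial equation float ≐ float.
Bind U := pair(char,float); no other remaining equation mentions U.
Decompose either/2: either(float,B) ≐ either(float,pair(char,B)),  E ≐ either(either(char,bool),either(bool,B)).
Decompose either/2: float ≐ float,  B ≐ pair(char,B).
Delete trivial equation float ≐ float.
Occurs check fails: B occurs in pair(char,B); the equation B ≐ pair(char,B) has no finite solution.

FAIL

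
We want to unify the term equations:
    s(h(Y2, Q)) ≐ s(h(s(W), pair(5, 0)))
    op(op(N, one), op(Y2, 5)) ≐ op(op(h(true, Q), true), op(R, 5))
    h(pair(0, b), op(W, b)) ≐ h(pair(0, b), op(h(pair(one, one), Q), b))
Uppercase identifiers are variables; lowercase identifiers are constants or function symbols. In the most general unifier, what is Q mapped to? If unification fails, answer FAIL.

Decompose s/1: h(Y2, Q) ≐ h(s(W), pair(5, 0)).
Decompose h/2: Y2 ≐ s(W),  Q ≐ pair(5, 0).
Bind Y2 := s(W); substituting into the one remaining equation that mentions Y2 gives: op(op(N, one), op(s(W), 5)) ≐ op(op(h(true, Q), true), op(R, 5)).
Bind Q := pair(5, 0); substituting into the remaining equations gives: op(op(N, one), op(s(W), 5)) ≐ op(op(h(true, pair(5, 0)), true), op(R, 5)),  h(pair(0, b), op(W, b)) ≐ h(pair(0, b), op(h(pair(one, one), pair(5, 0)), b)).
Decompose op/2: op(N, one) ≐ op(h(true, pair(5, 0)), true),  op(s(W), 5) ≐ op(R, 5).
Decompose op/2: N ≐ h(true, pair(5, 0)),  one ≐ true.
Bind N := h(true, pair(5, 0)); no other remaining equation mentions N.
Clash: constants one and true differ; no unifier exists.

FAIL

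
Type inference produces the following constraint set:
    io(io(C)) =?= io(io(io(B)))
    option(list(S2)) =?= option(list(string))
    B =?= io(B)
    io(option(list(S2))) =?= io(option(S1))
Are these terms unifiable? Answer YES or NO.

NO

Decompose io/1: io(C) =?= io(io(B)).
Decompose io/1: C =?= io(B).
Bind C := io(B); no other remaining equation mentions C.
Decompose option/1: list(S2) =?= list(string).
Decompose list/1: S2 =?= string.
Bind S2 := string; substituting into the one remaining equation that mentions S2 gives: io(option(list(string))) =?= io(option(S1)).
Occurs check fails: B occurs in io(B); the equation B =?= io(B) has no finite solution.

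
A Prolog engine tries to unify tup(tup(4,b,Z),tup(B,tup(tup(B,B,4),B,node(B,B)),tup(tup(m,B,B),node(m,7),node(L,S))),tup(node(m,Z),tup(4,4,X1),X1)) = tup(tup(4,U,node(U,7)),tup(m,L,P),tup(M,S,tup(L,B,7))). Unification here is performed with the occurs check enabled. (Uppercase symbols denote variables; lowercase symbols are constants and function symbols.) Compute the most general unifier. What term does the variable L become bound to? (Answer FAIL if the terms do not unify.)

Decompose tup/3: tup(4,b,Z) = tup(4,U,node(U,7)),  tup(B,tup(tup(B,B,4),B,node(B,B)),tup(tup(m,B,B),node(m,7),node(L,S))) = tup(m,L,P),  tup(node(m,Z),tup(4,4,X1),X1) = tup(M,S,tup(L,B,7)).
Decompose tup/3: 4 = 4,  b = U,  Z = node(U,7).
Delete trivial equation 4 = 4.
Bind U := b; substituting into the one remaining equation that mentions U gives: Z = node(b,7).
Bind Z := node(b,7); substituting into the one remaining equation that mentions Z gives: tup(node(m,node(b,7)),tup(4,4,X1),X1) = tup(M,S,tup(L,B,7)).
Decompose tup/3: B = m,  tup(tup(B,B,4),B,node(B,B)) = L,  tup(tup(m,B,B),node(m,7),node(L,S)) = P.
Bind B := m; substituting into the remaining equations gives: tup(tup(m,m,4),m,node(m,m)) = L,  tup(tup(m,m,m),node(m,7),node(L,S)) = P,  tup(node(m,node(b,7)),tup(4,4,X1),X1) = tup(M,S,tup(L,m,7)).
Bind L := tup(tup(m,m,4),m,node(m,m)); substituting into the remaining equations gives: tup(tup(m,m,m),node(m,7),node(tup(tup(m,m,4),m,node(m,m)),S)) = P,  tup(node(m,node(b,7)),tup(4,4,X1),X1) = tup(M,S,tup(tup(tup(m,m,4),m,node(m,m)),m,7)).
Bind P := tup(tup(m,m,m),node(m,7),node(tup(tup(m,m,4),m,node(m,m)),S)); no other remaining equation mentions P.
Decompose tup/3: node(m,node(b,7)) = M,  tup(4,4,X1) = S,  X1 = tup(tup(tup(m,m,4),m,node(m,m)),m,7).
Bind M := node(m,node(b,7)); no other remaining equation mentions M.
Bind S := tup(4,4,X1); no other remaining equation mentions S. Substituting into the earlier binding gives P := tup(tup(m,m,m),node(m,7),node(tup(tup(m,m,4),m,node(m,m)),tup(4,4,X1))).
Bind X1 := tup(tup(tup(m,m,4),m,node(m,m)),m,7). Substituting into the earlier bindings gives P := tup(tup(m,m,m),node(m,7),node(tup(tup(m,m,4),m,node(m,m)),tup(4,4,tup(tup(tup(m,m,4),m,node(m,m)),m,7)))), S := tup(4,4,tup(tup(tup(m,m,4),m,node(m,m)),m,7)).
MGU = { U = b, Z = node(b,7), B = m, L = tup(tup(m,m,4),m,node(m,m)), P = tup(tup(m,m,m),node(m,7),node(tup(tup(m,m,4),m,node(m,m)),tup(4,4,tup(tup(tup(m,m,4),m,node(m,m)),m,7)))), M = node(m,node(b,7)), S = tup(4,4,tup(tup(tup(m,m,4),m,node(m,m)),m,7)), X1 = tup(tup(tup(m,m,4),m,node(m,m)),m,7) }, so L = tup(tup(m,m,4),m,node(m,m)).

tup(tup(m,m,4),m,node(m,m))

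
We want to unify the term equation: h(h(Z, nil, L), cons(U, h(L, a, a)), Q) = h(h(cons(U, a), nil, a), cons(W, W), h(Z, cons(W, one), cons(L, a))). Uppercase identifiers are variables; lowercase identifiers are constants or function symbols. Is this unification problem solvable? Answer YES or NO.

Decompose h/3: h(Z, nil, L) = h(cons(U, a), nil, a),  cons(U, h(L, a, a)) = cons(W, W),  Q = h(Z, cons(W, one), cons(L, a)).
Decompose h/3: Z = cons(U, a),  nil = nil,  L = a.
Bind Z := cons(U, a); substituting into the one remaining equation that mentions Z gives: Q = h(cons(U, a), cons(W, one), cons(L, a)).
Delete trivial equation nil = nil.
Bind L := a; substituting into the remaining equations gives: cons(U, h(a, a, a)) = cons(W, W),  Q = h(cons(U, a), cons(W, one), cons(a, a)).
Decompose cons/2: U = W,  h(a, a, a) = W.
Bind U := W; substituting into the one remaining equation that mentions U gives: Q = h(cons(W, a), cons(W, one), cons(a, a)). Substituting into the earlier binding gives Z := cons(W, a).
Bind W := h(a, a, a); substituting into the remaining equation gives: Q = h(cons(h(a, a, a), a), cons(h(a, a, a), one), cons(a, a)). Substituting into the earlier bindings gives Z := cons(h(a, a, a), a), U := h(a, a, a).
Bind Q := h(cons(h(a, a, a), a), cons(h(a, a, a), one), cons(a, a)).
No equations remain and no clash or occurs-check failure arose, so a unifier exists.

YES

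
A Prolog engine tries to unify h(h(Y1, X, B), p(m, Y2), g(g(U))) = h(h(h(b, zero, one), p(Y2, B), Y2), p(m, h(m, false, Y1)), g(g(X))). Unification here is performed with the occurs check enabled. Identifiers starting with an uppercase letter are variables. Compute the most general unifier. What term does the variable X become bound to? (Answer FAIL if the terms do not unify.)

p(h(m, false, h(b, zero, one)), h(m, false, h(b, zero, one)))

Decompose h/3: h(Y1, X, B) = h(h(b, zero, one), p(Y2, B), Y2),  p(m, Y2) = p(m, h(m, false, Y1)),  g(g(U)) = g(g(X)).
Decompose h/3: Y1 = h(b, zero, one),  X = p(Y2, B),  B = Y2.
Bind Y1 := h(b, zero, one); substituting into the one remaining equation that mentions Y1 gives: p(m, Y2) = p(m, h(m, false, h(b, zero, one))).
Bind X := p(Y2, B); substituting into the one remaining equation that mentions X gives: g(g(U)) = g(g(p(Y2, B))).
Bind B := Y2; substituting into the one remaining equation that mentions B gives: g(g(U)) = g(g(p(Y2, Y2))). Substituting into the earlier binding gives X := p(Y2, Y2).
Decompose p/2: m = m,  Y2 = h(m, false, h(b, zero, one)).
Delete trivial equation m = m.
Bind Y2 := h(m, false, h(b, zero, one)); substituting into the remaining equation gives: g(g(U)) = g(g(p(h(m, false, h(b, zero, one)), h(m, false, h(b, zero, one))))). Substituting into the earlier bindings gives X := p(h(m, false, h(b, zero, one)), h(m, false, h(b, zero, one))), B := h(m, false, h(b, zero, one)).
Decompose g/1: g(U) = g(p(h(m, false, h(b, zero, one)), h(m, false, h(b, zero, one)))).
Decompose g/1: U = p(h(m, false, h(b, zero, one)), h(m, false, h(b, zero, one))).
Bind U := p(h(m, false, h(b, zero, one)), h(m, false, h(b, zero, one))).
MGU = { Y1 -> h(b, zero, one), X -> p(h(m, false, h(b, zero, one)), h(m, false, h(b, zero, one))), B -> h(m, false, h(b, zero, one)), Y2 -> h(m, false, h(b, zero, one)), U -> p(h(m, false, h(b, zero, one)), h(m, false, h(b, zero, one))) }, so X -> p(h(m, false, h(b, zero, one)), h(m, false, h(b, zero, one))).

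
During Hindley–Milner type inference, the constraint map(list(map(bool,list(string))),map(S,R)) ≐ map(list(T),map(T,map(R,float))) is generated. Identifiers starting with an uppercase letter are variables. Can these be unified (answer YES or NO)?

NO

Decompose map/2: list(map(bool,list(string))) ≐ list(T),  map(S,R) ≐ map(T,map(R,float)).
Decompose list/1: map(bool,list(string)) ≐ T.
Bind T := map(bool,list(string)); substituting into the remaining equation gives: map(S,R) ≐ map(map(bool,list(string)),map(R,float)).
Decompose map/2: S ≐ map(bool,list(string)),  R ≐ map(R,float).
Bind S := map(bool,list(string)); no other remaining equation mentions S.
Occurs check fails: R occurs in map(R,float); the equation R ≐ map(R,float) has no finite solution.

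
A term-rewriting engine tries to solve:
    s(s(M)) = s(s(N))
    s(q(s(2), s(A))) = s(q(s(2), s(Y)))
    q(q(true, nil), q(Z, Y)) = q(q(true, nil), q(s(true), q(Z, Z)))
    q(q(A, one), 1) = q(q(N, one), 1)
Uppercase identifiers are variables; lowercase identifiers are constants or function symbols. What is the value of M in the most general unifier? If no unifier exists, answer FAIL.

q(s(true), s(true))

Decompose s/1: s(M) = s(N).
Decompose s/1: M = N.
Bind M := N; no other remaining equation mentions M.
Decompose s/1: q(s(2), s(A)) = q(s(2), s(Y)).
Decompose q/2: s(2) = s(2),  s(A) = s(Y).
Delete trivial equation s(2) = s(2).
Decompose s/1: A = Y.
Bind A := Y; substituting into the one remaining equation that mentions A gives: q(q(Y, one), 1) = q(q(N, one), 1).
Decompose q/2: q(true, nil) = q(true, nil),  q(Z, Y) = q(s(true), q(Z, Z)).
Delete trivial equation q(true, nil) = q(true, nil).
Decompose q/2: Z = s(true),  Y = q(Z, Z).
Bind Z := s(true); substituting into the one remaining equation that mentions Z gives: Y = q(s(true), s(true)).
Bind Y := q(s(true), s(true)); substituting into the remaining equation gives: q(q(q(s(true), s(true)), one), 1) = q(q(N, one), 1). Substituting into the earlier binding gives A := q(s(true), s(true)).
Decompose q/2: q(q(s(true), s(true)), one) = q(N, one),  1 = 1.
Decompose q/2: q(s(true), s(true)) = N,  one = one.
Bind N := q(s(true), s(true)); no other remaining equation mentions N. Substituting into the earlier binding gives M := q(s(true), s(true)).
Delete trivial equation one = one.
Delete trivial equation 1 = 1.
MGU = { M -> q(s(true), s(true)), A -> q(s(true), s(true)), Z -> s(true), Y -> q(s(true), s(true)), N -> q(s(true), s(true)) }, so M -> q(s(true), s(true)).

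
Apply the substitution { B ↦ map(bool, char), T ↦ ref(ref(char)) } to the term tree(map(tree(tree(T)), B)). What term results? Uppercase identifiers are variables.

Replace each occurrence of B with map(bool, char).
Replace each occurrence of T with ref(ref(char)).
Result: tree(map(tree(tree(ref(ref(char)))), map(bool, char))).

tree(map(tree(tree(ref(ref(char)))), map(bool, char)))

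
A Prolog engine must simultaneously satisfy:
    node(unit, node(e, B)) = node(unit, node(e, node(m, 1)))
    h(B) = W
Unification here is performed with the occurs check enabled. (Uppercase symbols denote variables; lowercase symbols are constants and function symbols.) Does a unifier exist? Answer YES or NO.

Decompose node/2: unit = unit,  node(e, B) = node(e, node(m, 1)).
Delete trivial equation unit = unit.
Decompose node/2: e = e,  B = node(m, 1).
Delete trivial equation e = e.
Bind B := node(m, 1); substituting into the remaining equation gives: h(node(m, 1)) = W.
Bind W := h(node(m, 1)).
No equations remain and no clash or occurs-check failure arose, so a unifier exists.

YES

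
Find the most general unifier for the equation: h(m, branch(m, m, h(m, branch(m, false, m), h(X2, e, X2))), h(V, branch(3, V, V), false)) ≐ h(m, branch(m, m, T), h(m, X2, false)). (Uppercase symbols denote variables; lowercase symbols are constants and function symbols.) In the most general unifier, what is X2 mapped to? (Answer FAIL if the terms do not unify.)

branch(3, m, m)

Decompose h/3: m ≐ m,  branch(m, m, h(m, branch(m, false, m), h(X2, e, X2))) ≐ branch(m, m, T),  h(V, branch(3, V, V), false) ≐ h(m, X2, false).
Delete trivial equation m ≐ m.
Decompose branch/3: m ≐ m,  m ≐ m,  h(m, branch(m, false, m), h(X2, e, X2)) ≐ T.
Delete trivial equation m ≐ m.
Delete trivial equation m ≐ m.
Bind T := h(m, branch(m, false, m), h(X2, e, X2)); no other remaining equation mentions T.
Decompose h/3: V ≐ m,  branch(3, V, V) ≐ X2,  false ≐ false.
Bind V := m; substituting into the one remaining equation that mentions V gives: branch(3, m, m) ≐ X2.
Bind X2 := branch(3, m, m); no other remaining equation mentions X2. Substituting into the earlier binding gives T := h(m, branch(m, false, m), h(branch(3, m, m), e, branch(3, m, m))).
Delete trivial equation false ≐ false.
MGU = { T := h(m, branch(m, false, m), h(branch(3, m, m), e, branch(3, m, m))), V := m, X2 := branch(3, m, m) }, so X2 := branch(3, m, m).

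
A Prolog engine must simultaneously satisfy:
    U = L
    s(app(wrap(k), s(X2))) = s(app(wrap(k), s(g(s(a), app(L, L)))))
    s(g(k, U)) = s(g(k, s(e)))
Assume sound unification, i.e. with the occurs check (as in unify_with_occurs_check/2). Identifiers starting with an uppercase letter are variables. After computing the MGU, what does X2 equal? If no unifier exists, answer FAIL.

g(s(a), app(s(e), s(e)))

Bind U := L; substituting into the one remaining equation that mentions U gives: s(g(k, L)) = s(g(k, s(e))).
Decompose s/1: app(wrap(k), s(X2)) = app(wrap(k), s(g(s(a), app(L, L)))).
Decompose app/2: wrap(k) = wrap(k),  s(X2) = s(g(s(a), app(L, L))).
Delete trivial equation wrap(k) = wrap(k).
Decompose s/1: X2 = g(s(a), app(L, L)).
Bind X2 := g(s(a), app(L, L)); no other remaining equation mentions X2.
Decompose s/1: g(k, L) = g(k, s(e)).
Decompose g/2: k = k,  L = s(e).
Delete trivial equation k = k.
Bind L := s(e). Substituting into the earlier bindings gives U := s(e), X2 := g(s(a), app(s(e), s(e))).
MGU = { U = s(e), X2 = g(s(a), app(s(e), s(e))), L = s(e) }, so X2 = g(s(a), app(s(e), s(e))).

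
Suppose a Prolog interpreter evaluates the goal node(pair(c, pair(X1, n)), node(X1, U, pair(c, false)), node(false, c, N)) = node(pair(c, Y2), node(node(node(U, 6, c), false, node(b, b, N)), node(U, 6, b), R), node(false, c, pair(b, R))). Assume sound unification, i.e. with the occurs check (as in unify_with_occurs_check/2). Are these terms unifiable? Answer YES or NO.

NO

Decompose node/3: pair(c, pair(X1, n)) = pair(c, Y2),  node(X1, U, pair(c, false)) = node(node(node(U, 6, c), false, node(b, b, N)), node(U, 6, b), R),  node(false, c, N) = node(false, c, pair(b, R)).
Decompose pair/2: c = c,  pair(X1, n) = Y2.
Delete trivial equation c = c.
Bind Y2 := pair(X1, n); no other remaining equation mentions Y2.
Decompose node/3: X1 = node(node(U, 6, c), false, node(b, b, N)),  U = node(U, 6, b),  pair(c, false) = R.
Bind X1 := node(node(U, 6, c), false, node(b, b, N)); no other remaining equation mentions X1. Substituting into the earlier binding gives Y2 := pair(node(node(U, 6, c), false, node(b, b, N)), n).
Occurs check fails: U occurs in node(U, 6, b); the equation U = node(U, 6, b) has no finite solution.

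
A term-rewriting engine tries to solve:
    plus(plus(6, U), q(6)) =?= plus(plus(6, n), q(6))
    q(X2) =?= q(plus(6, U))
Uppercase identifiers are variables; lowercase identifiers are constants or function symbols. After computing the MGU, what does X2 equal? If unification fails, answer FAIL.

Decompose plus/2: plus(6, U) =?= plus(6, n),  q(6) =?= q(6).
Decompose plus/2: 6 =?= 6,  U =?= n.
Delete trivial equation 6 =?= 6.
Bind U := n; substituting into the one remaining equation that mentions U gives: q(X2) =?= q(plus(6, n)).
Delete trivial equation q(6) =?= q(6).
Decompose q/1: X2 =?= plus(6, n).
Bind X2 := plus(6, n).
MGU = { U -> n, X2 -> plus(6, n) }, so X2 -> plus(6, n).

plus(6, n)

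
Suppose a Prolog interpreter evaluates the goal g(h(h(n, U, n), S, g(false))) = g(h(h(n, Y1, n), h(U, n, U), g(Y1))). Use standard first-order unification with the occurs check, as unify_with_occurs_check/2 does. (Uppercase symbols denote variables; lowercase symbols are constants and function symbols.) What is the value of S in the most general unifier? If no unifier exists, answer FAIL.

h(false, n, false)

Decompose g/1: h(h(n, U, n), S, g(false)) = h(h(n, Y1, n), h(U, n, U), g(Y1)).
Decompose h/3: h(n, U, n) = h(n, Y1, n),  S = h(U, n, U),  g(false) = g(Y1).
Decompose h/3: n = n,  U = Y1,  n = n.
Delete trivial equation n = n.
Bind U := Y1; substituting into the one remaining equation that mentions U gives: S = h(Y1, n, Y1).
Delete trivial equation n = n.
Bind S := h(Y1, n, Y1); no other remaining equation mentions S.
Decompose g/1: false = Y1.
Bind Y1 := false. Substituting into the earlier bindings gives U := false, S := h(false, n, false).
MGU = { U -> false, S -> h(false, n, false), Y1 -> false }, so S -> h(false, n, false).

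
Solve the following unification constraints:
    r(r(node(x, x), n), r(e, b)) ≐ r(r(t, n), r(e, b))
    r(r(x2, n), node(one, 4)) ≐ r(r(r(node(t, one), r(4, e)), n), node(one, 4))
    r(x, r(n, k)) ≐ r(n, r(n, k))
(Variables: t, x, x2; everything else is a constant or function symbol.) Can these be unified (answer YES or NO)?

Decompose r/2: r(node(x, x), n) ≐ r(t, n),  r(e, b) ≐ r(e, b).
Decompose r/2: node(x, x) ≐ t,  n ≐ n.
Bind t := node(x, x); substituting into the one remaining equation that mentions t gives: r(r(x2, n), node(one, 4)) ≐ r(r(r(node(node(x, x), one), r(4, e)), n), node(one, 4)).
Delete trivial equation n ≐ n.
Delete trivial equation r(e, b) ≐ r(e, b).
Decompose r/2: r(x2, n) ≐ r(r(node(node(x, x), one), r(4, e)), n),  node(one, 4) ≐ node(one, 4).
Decompose r/2: x2 ≐ r(node(node(x, x), one), r(4, e)),  n ≐ n.
Bind x2 := r(node(node(x, x), one), r(4, e)); no other remaining equation mentions x2.
Delete trivial equation n ≐ n.
Delete trivial equation node(one, 4) ≐ node(one, 4).
Decompose r/2: x ≐ n,  r(n, k) ≐ r(n, k).
Bind x := n; no other remaining equation mentions x. Substituting into the earlier bindings gives t := node(n, n), x2 := r(node(node(n, n), one), r(4, e)).
Delete trivial equation r(n, k) ≐ r(n, k).
No equations remain and no clash or occurs-check failure arose, so a unifier exists.

YES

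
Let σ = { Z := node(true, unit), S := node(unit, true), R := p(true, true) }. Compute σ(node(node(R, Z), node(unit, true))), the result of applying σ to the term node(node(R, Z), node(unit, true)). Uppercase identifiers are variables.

node(node(p(true, true), node(true, unit)), node(unit, true))

Replace each occurrence of Z with node(true, unit).
Replace each occurrence of R with p(true, true).
Result: node(node(p(true, true), node(true, unit)), node(unit, true)).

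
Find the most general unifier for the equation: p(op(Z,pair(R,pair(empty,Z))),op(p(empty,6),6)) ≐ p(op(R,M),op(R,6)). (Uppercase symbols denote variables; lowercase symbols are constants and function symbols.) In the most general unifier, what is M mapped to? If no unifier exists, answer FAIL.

Decompose p/2: op(Z,pair(R,pair(empty,Z))) ≐ op(R,M),  op(p(empty,6),6) ≐ op(R,6).
Decompose op/2: Z ≐ R,  pair(R,pair(empty,Z)) ≐ M.
Bind Z := R; substituting into the one remaining equation that mentions Z gives: pair(R,pair(empty,R)) ≐ M.
Bind M := pair(R,pair(empty,R)); no other remaining equation mentions M.
Decompose op/2: p(empty,6) ≐ R,  6 ≐ 6.
Bind R := p(empty,6); no other remaining equation mentions R. Substituting into the earlier bindings gives Z := p(empty,6), M := pair(p(empty,6),pair(empty,p(empty,6))).
Delete trivial equation 6 ≐ 6.
MGU = { Z ↦ p(empty,6), M ↦ pair(p(empty,6),pair(empty,p(empty,6))), R ↦ p(empty,6) }, so M ↦ pair(p(empty,6),pair(empty,p(empty,6))).

pair(p(empty,6),pair(empty,p(empty,6)))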